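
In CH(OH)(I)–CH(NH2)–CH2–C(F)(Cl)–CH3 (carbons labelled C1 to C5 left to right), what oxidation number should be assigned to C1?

+1

C1 has one bond to C (0), one bond to H (-1), one bond to O (+1), one bond to I (+1).
Oxidation state = 0 − 1 + 1 + 1 = +1.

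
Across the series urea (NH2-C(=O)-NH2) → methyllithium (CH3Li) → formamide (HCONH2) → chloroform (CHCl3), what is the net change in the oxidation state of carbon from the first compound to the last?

-2

Carbon oxidation states along the series — urea: +4, methyllithium: -4, formamide: +2, chloroform: +2.
Net change = +2 − (+4) = -2.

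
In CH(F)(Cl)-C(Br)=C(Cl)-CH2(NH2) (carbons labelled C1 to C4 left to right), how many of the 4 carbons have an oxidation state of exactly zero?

0

Tallying each carbon's bonds:
C1: 1C, 1H, 1F, 1Cl → 0 − 1 + 1 + 1 = +1
C2: 3C, 1Br → 0 + 1 = +1
C3: 3C, 1Cl → 0 + 1 = +1
C4: 1C, 2H, 1N → 0 − 2 + 1 = -1
0 carbons meet the condition.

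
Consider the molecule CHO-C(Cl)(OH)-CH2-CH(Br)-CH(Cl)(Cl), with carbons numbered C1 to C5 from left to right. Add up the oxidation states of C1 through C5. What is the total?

Tallying each carbon's bonds:
C1: 1C, 1H, 2O → 0 − 1 + 2 = +1
C2: 2C, 1O, 1Cl → 0 + 1 + 1 = +2
C3: 2C, 2H → 0 − 2 = -2
C4: 2C, 1H, 1Br → 0 − 1 + 1 = 0
C5: 1C, 1H, 2Cl → 0 − 1 + 2 = +1
Sum = +1 + 2 − 2 + 0 + 1 = +2.

+2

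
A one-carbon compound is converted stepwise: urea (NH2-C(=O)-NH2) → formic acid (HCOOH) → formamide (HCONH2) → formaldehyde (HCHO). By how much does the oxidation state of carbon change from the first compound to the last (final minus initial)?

Carbon oxidation states along the series — urea: +4, formic acid: +2, formamide: +2, formaldehyde: 0.
Net change = 0 − (+4) = -4.

-4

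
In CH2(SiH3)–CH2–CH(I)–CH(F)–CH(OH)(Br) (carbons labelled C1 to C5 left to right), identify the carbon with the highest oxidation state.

C5

Tallying each carbon's bonds:
C1: 1C, 2H, 1Si → 0 − 2 − 1 = -3
C2: 2C, 2H → 0 − 2 = -2
C3: 2C, 1H, 1I → 0 − 1 + 1 = 0
C4: 2C, 1H, 1F → 0 − 1 + 1 = 0
C5: 1C, 1H, 1O, 1Br → 0 − 1 + 1 + 1 = +1
The most oxidised carbon is C5 at +1.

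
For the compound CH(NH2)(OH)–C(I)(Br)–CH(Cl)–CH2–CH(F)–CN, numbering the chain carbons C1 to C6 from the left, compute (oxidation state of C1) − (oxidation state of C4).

+3

C1: 1C, 1H, 1O, 1N → 0 − 1 + 1 + 1 = +1
C4: 2C, 2H → 0 − 2 = -2
Difference: +1 − (-2) = +3.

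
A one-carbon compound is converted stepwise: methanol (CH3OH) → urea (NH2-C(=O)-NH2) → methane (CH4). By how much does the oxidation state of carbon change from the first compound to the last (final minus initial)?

-2

Carbon oxidation states along the series — methanol: -2, urea: +4, methane: -4.
Net change = -4 − (-2) = -2.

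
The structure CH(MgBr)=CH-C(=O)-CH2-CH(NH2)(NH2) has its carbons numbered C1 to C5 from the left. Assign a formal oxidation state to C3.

Bonds to more-electronegative neighbours contribute +1 each, bonds to H or metals contribute −1 each, and C–C bonds contribute 0.
C3 has one bond to C (0), one bond to C (0), a double bond to O (2×+1 = +2).
Oxidation state = 0 + 0 + 2 = +2.

+2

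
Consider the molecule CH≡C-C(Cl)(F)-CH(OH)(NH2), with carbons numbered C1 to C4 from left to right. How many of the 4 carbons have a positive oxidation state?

Tallying each carbon's bonds:
C1: 3C, 1H → 0 − 1 = -1
C2: 4C → 0 = 0
C3: 2C, 1F, 1Cl → 0 + 1 + 1 = +2
C4: 1C, 1H, 1O, 1N → 0 − 1 + 1 + 1 = +1
2 carbons (C3, C4) meet the condition.

2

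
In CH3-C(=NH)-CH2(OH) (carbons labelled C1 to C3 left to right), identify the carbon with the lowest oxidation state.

C1

Tallying each carbon's bonds:
C1: 1C, 3H → 0 − 3 = -3
C2: 2C, 2N → 0 + 2 = +2
C3: 1C, 2H, 1O → 0 − 2 + 1 = -1
The most reduced carbon is C1 at -3.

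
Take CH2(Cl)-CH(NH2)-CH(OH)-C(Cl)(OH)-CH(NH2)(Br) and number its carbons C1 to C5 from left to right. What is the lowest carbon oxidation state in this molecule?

-1

Count +1 for every bond to an atom more electronegative than carbon and −1 for every bond to one less electronegative; C–C bonds are 0. Tallying each carbon:
C1: 1C, 2H, 1Cl → 0 − 2 + 1 = -1
C2: 2C, 1H, 1N → 0 − 1 + 1 = 0
C3: 2C, 1H, 1O → 0 − 1 + 1 = 0
C4: 2C, 1O, 1Cl → 0 + 1 + 1 = +2
C5: 1C, 1H, 1N, 1Br → 0 − 1 + 1 + 1 = +1
The lowest value is -1.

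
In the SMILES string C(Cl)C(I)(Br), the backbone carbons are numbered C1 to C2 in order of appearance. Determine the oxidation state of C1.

C1 has one bond to C (0), one bond to H (-1), one bond to Cl (+1), one bond to H (-1).
Oxidation state = 0 − 1 + 1 − 1 = -1.

-1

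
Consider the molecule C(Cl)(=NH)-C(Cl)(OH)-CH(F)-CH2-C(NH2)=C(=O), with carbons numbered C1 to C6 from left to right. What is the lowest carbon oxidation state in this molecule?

Tallying each carbon's bonds:
C1: 1C, 2N, 1Cl → 0 + 2 + 1 = +3
C2: 2C, 1O, 1Cl → 0 + 1 + 1 = +2
C3: 2C, 1H, 1F → 0 − 1 + 1 = 0
C4: 2C, 2H → 0 − 2 = -2
C5: 3C, 1N → 0 + 1 = +1
C6: 2C, 2O → 0 + 2 = +2
The lowest value is -2.

-2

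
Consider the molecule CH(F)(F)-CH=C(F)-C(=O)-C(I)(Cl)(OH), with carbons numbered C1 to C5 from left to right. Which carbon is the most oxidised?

C5

Tallying each carbon's bonds:
C1: 1C, 1H, 2F → 0 − 1 + 2 = +1
C2: 3C, 1H → 0 − 1 = -1
C3: 3C, 1F → 0 + 1 = +1
C4: 2C, 2O → 0 + 2 = +2
C5: 1C, 1O, 1Cl, 1I → 0 + 1 + 1 + 1 = +3
The most oxidised carbon is C5 at +3.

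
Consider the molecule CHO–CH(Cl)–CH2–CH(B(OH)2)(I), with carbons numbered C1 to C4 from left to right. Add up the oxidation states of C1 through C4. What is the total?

Count +1 for every bond to an atom more electronegative than carbon and −1 for every bond to one less electronegative; C–C bonds are 0. Tallying each carbon:
C1: 1C, 1H, 2O → 0 − 1 + 2 = +1
C2: 2C, 1H, 1Cl → 0 − 1 + 1 = 0
C3: 2C, 2H → 0 − 2 = -2
C4: 1C, 1H, 1I, 1B → 0 − 1 + 1 − 1 = -1
Sum = +1 + 0 − 2 − 1 = -2.

-2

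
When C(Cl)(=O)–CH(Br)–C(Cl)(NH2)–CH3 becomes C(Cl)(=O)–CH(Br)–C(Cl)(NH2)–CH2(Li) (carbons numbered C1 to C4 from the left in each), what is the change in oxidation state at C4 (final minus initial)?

Before: C4 has 1 bond to C, 3 bonds to H → oxidation state -3.
After: C4 has 1 bond to C, 2 bonds to H, 1 bond to Li → oxidation state -3.
Δ = -3 − (-3) = 0, so no net redox change at C4.

0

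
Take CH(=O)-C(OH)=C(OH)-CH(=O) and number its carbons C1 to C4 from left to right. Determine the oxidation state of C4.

C4 has one bond to C (0), one bond to H (-1), a double bond to O (2×+1 = +2).
Oxidation state = 0 − 1 + 2 = +1.

+1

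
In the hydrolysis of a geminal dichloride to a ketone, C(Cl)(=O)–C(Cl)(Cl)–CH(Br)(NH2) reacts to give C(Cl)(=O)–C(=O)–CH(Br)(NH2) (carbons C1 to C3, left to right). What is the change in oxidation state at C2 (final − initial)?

0

Before: C2 has 2 bonds to C, 2 bonds to Cl → oxidation state +2.
After: C2 has 2 bonds to C, 2 bonds to O → oxidation state +2.
Δ = +2 − (+2) = 0, so no net redox change at C2.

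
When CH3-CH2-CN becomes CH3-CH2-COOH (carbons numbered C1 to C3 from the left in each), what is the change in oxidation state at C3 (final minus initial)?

0

Before: C3 has 1 bond to C, 3 bonds to N → oxidation state +3.
After: C3 has 1 bond to C, 3 bonds to O → oxidation state +3.
Δ = +3 − (+3) = 0, so no net redox change at C3.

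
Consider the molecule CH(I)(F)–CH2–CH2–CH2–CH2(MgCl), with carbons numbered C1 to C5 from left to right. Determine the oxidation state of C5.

-3

Bonds to more-electronegative neighbours contribute +1 each, bonds to H or metals contribute −1 each, and C–C bonds contribute 0.
C5 has one bond to C (0), one bond to H (-1), one bond to Mg (-1), one bond to H (-1).
Oxidation state = 0 − 1 − 1 − 1 = -3.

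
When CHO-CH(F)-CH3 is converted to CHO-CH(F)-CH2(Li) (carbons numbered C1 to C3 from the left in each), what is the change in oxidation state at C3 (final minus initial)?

0

Before: C3 has 1 bond to C, 3 bonds to H → oxidation state -3.
After: C3 has 1 bond to C, 2 bonds to H, 1 bond to Li → oxidation state -3.
Δ = -3 − (-3) = 0, so no net redox change at C3.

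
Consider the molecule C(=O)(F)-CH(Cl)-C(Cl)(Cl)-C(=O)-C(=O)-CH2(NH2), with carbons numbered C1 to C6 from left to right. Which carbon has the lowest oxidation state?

C6

Each bond to a more electronegative atom (O, N, halogen) counts +1, each bond to a less electronegative atom (H, metal, B, Si) counts −1, and each C–C bond counts 0. Tallying each carbon:
C1: 1C, 2O, 1F → 0 + 2 + 1 = +3
C2: 2C, 1H, 1Cl → 0 − 1 + 1 = 0
C3: 2C, 2Cl → 0 + 2 = +2
C4: 2C, 2O → 0 + 2 = +2
C5: 2C, 2O → 0 + 2 = +2
C6: 1C, 2H, 1N → 0 − 2 + 1 = -1
The most reduced carbon is C6 at -1.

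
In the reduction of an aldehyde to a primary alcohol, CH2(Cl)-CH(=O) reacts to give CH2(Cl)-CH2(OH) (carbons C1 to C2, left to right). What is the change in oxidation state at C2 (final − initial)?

-2

Before: C2 has 1 bond to C, 1 bond to H, 2 bonds to O → oxidation state +1.
After: C2 has 1 bond to C, 2 bonds to H, 1 bond to O → oxidation state -1.
Δ = -1 − (+1) = -2, so this is a reduction at C2.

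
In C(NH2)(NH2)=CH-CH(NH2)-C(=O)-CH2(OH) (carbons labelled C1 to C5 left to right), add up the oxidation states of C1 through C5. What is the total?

Tallying each carbon's bonds:
C1: 2C, 2N → 0 + 2 = +2
C2: 3C, 1H → 0 − 1 = -1
C3: 2C, 1H, 1N → 0 − 1 + 1 = 0
C4: 2C, 2O → 0 + 2 = +2
C5: 1C, 2H, 1O → 0 − 2 + 1 = -1
Sum = +2 − 1 + 0 + 2 − 1 = +2.

+2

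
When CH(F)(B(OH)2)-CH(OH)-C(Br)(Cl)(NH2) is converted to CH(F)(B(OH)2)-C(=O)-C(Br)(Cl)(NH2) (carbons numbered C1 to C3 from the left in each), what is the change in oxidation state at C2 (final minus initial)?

Before: C2 has 2 bonds to C, 1 bond to H, 1 bond to O → oxidation state 0.
After: C2 has 2 bonds to C, 2 bonds to O → oxidation state +2.
Δ = +2 − (0) = +2, so this is an oxidation at C2.

+2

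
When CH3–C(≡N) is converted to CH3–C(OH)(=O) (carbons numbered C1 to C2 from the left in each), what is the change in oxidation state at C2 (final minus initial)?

0

Before: C2 has 1 bond to C, 3 bonds to N → oxidation state +3.
After: C2 has 1 bond to C, 3 bonds to O → oxidation state +3.
Δ = +3 − (+3) = 0, so no net redox change at C2.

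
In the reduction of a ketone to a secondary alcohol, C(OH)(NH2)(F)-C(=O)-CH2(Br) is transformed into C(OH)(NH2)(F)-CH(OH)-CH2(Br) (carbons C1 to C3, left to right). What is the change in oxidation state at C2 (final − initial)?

-2

Before: C2 has 2 bonds to C, 2 bonds to O → oxidation state +2.
After: C2 has 2 bonds to C, 1 bond to H, 1 bond to O → oxidation state 0.
Δ = 0 − (+2) = -2, so this is a reduction at C2.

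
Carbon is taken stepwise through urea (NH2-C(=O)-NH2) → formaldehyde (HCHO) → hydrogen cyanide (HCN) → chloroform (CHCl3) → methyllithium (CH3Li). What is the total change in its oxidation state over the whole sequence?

Carbon oxidation states along the series — urea: +4, formaldehyde: 0, hydrogen cyanide: +2, chloroform: +2, methyllithium: -4.
Net change = -4 − (+4) = -8.

-8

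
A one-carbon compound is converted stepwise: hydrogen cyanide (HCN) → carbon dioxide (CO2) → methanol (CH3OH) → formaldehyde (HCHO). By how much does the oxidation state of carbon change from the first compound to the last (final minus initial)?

Carbon oxidation states along the series — hydrogen cyanide: +2, carbon dioxide: +4, methanol: -2, formaldehyde: 0.
Net change = 0 − (+2) = -2.

-2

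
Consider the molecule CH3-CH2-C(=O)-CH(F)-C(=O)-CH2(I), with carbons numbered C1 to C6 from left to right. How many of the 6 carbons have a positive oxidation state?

Each bond to a more electronegative atom (O, N, halogen) counts +1, each bond to a less electronegative atom (H, metal, B, Si) counts −1, and each C–C bond counts 0. Tallying each carbon:
C1: 1C, 3H → 0 − 3 = -3
C2: 2C, 2H → 0 − 2 = -2
C3: 2C, 2O → 0 + 2 = +2
C4: 2C, 1H, 1F → 0 − 1 + 1 = 0
C5: 2C, 2O → 0 + 2 = +2
C6: 1C, 2H, 1I → 0 − 2 + 1 = -1
2 carbons (C3, C5) meet the condition.

2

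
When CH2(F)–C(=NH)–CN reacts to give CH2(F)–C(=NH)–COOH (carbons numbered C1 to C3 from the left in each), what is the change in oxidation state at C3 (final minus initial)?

Before: C3 has 1 bond to C, 3 bonds to N → oxidation state +3.
After: C3 has 1 bond to C, 3 bonds to O → oxidation state +3.
Δ = +3 − (+3) = 0, so no net redox change at C3.

0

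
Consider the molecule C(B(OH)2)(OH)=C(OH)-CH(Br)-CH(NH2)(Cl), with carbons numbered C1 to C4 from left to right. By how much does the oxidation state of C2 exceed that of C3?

C2: 3C, 1O → 0 + 1 = +1
C3: 2C, 1H, 1Br → 0 − 1 + 1 = 0
Difference: +1 − (0) = +1.

+1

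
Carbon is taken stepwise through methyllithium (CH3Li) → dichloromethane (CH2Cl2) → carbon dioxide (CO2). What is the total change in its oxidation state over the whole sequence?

+8

Carbon oxidation states along the series — methyllithium: -4, dichloromethane: 0, carbon dioxide: +4.
Net change = +4 − (-4) = +8.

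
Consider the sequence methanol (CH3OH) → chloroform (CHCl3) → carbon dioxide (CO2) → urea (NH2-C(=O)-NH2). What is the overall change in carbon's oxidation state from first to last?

Carbon oxidation states along the series — methanol: -2, chloroform: +2, carbon dioxide: +4, urea: +4.
Net change = +4 − (-2) = +6.

+6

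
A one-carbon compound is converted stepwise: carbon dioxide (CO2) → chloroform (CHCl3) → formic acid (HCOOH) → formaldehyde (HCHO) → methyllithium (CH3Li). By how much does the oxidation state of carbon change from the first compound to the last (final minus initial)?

Carbon oxidation states along the series — carbon dioxide: +4, chloroform: +2, formic acid: +2, formaldehyde: 0, methyllithium: -4.
Net change = -4 − (+4) = -8.

-8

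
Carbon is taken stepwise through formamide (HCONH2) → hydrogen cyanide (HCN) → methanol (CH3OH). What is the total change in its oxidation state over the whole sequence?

-4

Carbon oxidation states along the series — formamide: +2, hydrogen cyanide: +2, methanol: -2.
Net change = -2 − (+2) = -4.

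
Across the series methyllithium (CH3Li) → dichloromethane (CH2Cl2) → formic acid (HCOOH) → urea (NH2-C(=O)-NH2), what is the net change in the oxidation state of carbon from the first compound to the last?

+8

Carbon oxidation states along the series — methyllithium: -4, dichloromethane: 0, formic acid: +2, urea: +4.
Net change = +4 − (-4) = +8.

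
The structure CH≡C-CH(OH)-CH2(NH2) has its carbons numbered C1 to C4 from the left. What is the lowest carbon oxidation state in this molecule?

-1

Count +1 for every bond to an atom more electronegative than carbon and −1 for every bond to one less electronegative; C–C bonds are 0. Tallying each carbon:
C1: 3C, 1H → 0 − 1 = -1
C2: 4C → 0 = 0
C3: 2C, 1H, 1O → 0 − 1 + 1 = 0
C4: 1C, 2H, 1N → 0 − 2 + 1 = -1
The lowest value is -1.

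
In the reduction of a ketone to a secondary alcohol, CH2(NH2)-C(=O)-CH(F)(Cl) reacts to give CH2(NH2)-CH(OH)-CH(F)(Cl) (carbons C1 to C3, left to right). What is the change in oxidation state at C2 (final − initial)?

Before: C2 has 2 bonds to C, 2 bonds to O → oxidation state +2.
After: C2 has 2 bonds to C, 1 bond to H, 1 bond to O → oxidation state 0.
Δ = 0 − (+2) = -2, so this is a reduction at C2.

-2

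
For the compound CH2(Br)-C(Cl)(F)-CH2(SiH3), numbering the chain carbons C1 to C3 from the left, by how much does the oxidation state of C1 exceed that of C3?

+2

C1: 1C, 2H, 1Br → 0 − 2 + 1 = -1
C3: 1C, 2H, 1Si → 0 − 2 − 1 = -3
Difference: -1 − (-3) = +2.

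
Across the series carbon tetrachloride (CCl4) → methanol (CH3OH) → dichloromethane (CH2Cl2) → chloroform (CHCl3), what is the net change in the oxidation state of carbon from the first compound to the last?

Carbon oxidation states along the series — carbon tetrachloride: +4, methanol: -2, dichloromethane: 0, chloroform: +2.
Net change = +2 − (+4) = -2.

-2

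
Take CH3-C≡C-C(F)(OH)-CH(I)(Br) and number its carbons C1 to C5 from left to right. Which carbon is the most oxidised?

Each bond to a more electronegative atom (O, N, halogen) counts +1, each bond to a less electronegative atom (H, metal, B, Si) counts −1, and each C–C bond counts 0. Tallying each carbon:
C1: 1C, 3H → 0 − 3 = -3
C2: 4C → 0 = 0
C3: 4C → 0 = 0
C4: 2C, 1O, 1F → 0 + 1 + 1 = +2
C5: 1C, 1H, 1Br, 1I → 0 − 1 + 1 + 1 = +1
The most oxidised carbon is C4 at +2.

C4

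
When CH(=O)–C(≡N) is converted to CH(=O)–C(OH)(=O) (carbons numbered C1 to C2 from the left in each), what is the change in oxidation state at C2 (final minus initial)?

Before: C2 has 1 bond to C, 3 bonds to N → oxidation state +3.
After: C2 has 1 bond to C, 3 bonds to O → oxidation state +3.
Δ = +3 − (+3) = 0, so no net redox change at C2.

0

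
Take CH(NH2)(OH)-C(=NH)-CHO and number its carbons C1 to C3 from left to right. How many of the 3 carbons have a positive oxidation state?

Tallying each carbon's bonds:
C1: 1C, 1H, 1O, 1N → 0 − 1 + 1 + 1 = +1
C2: 2C, 2N → 0 + 2 = +2
C3: 1C, 1H, 2O → 0 − 1 + 2 = +1
3 carbons (C1, C2, C3) meet the condition.

3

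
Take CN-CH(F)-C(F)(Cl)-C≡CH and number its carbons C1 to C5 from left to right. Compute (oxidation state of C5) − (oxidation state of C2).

-1

C5: 3C, 1H → 0 − 1 = -1
C2: 2C, 1H, 1F → 0 − 1 + 1 = 0
Difference: -1 − (0) = -1.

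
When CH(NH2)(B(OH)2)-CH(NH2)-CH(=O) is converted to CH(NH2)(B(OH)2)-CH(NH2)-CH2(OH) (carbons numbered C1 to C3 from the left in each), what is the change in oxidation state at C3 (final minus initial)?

Before: C3 has 1 bond to C, 1 bond to H, 2 bonds to O → oxidation state +1.
After: C3 has 1 bond to C, 2 bonds to H, 1 bond to O → oxidation state -1.
Δ = -1 − (+1) = -2, so this is a reduction at C3.

-2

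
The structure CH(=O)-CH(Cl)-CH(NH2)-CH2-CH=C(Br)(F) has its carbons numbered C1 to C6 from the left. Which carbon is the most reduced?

C4

Tallying each carbon's bonds:
C1: 1C, 1H, 2O → 0 − 1 + 2 = +1
C2: 2C, 1H, 1Cl → 0 − 1 + 1 = 0
C3: 2C, 1H, 1N → 0 − 1 + 1 = 0
C4: 2C, 2H → 0 − 2 = -2
C5: 3C, 1H → 0 − 1 = -1
C6: 2C, 1F, 1Br → 0 + 1 + 1 = +2
The most reduced carbon is C4 at -2.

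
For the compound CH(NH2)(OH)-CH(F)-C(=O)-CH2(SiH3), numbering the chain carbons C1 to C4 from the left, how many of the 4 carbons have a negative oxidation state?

1

Count +1 for every bond to an atom more electronegative than carbon and −1 for every bond to one less electronegative; C–C bonds are 0. Tallying each carbon:
C1: 1C, 1H, 1O, 1N → 0 − 1 + 1 + 1 = +1
C2: 2C, 1H, 1F → 0 − 1 + 1 = 0
C3: 2C, 2O → 0 + 2 = +2
C4: 1C, 2H, 1Si → 0 − 2 − 1 = -3
1 carbon (C4) meets the condition.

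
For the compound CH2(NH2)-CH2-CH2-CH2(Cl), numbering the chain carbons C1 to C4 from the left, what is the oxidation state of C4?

-1

C4 has one bond to C (0), one bond to H (-1), one bond to H (-1), one bond to Cl (+1).
Oxidation state = 0 − 1 − 1 + 1 = -1.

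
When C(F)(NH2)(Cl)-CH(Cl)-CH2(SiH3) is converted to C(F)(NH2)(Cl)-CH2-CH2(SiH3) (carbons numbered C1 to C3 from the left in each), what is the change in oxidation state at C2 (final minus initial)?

-2

Before: C2 has 2 bonds to C, 1 bond to H, 1 bond to Cl → oxidation state 0.
After: C2 has 2 bonds to C, 2 bonds to H → oxidation state -2.
Δ = -2 − (0) = -2, so this is a reduction at C2.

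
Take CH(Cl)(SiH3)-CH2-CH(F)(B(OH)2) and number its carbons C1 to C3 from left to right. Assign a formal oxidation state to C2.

-2

Bonds to more-electronegative neighbours contribute +1 each, bonds to H or metals contribute −1 each, and C–C bonds contribute 0.
C2 has one bond to C (0), one bond to C (0), one bond to H (-1), one bond to H (-1).
Oxidation state = 0 + 0 − 1 − 1 = -2.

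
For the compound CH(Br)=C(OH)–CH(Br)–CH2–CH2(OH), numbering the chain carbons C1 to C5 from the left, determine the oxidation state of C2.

Each bond to a more electronegative atom (O, N, halogen) counts +1, each bond to a less electronegative atom (H, metal, B, Si) counts −1, and each C–C bond counts 0.
C2 has a double bond to C (2×0 = 0), one bond to C (0), one bond to O (+1).
Oxidation state = 0 + 0 + 1 = +1.

+1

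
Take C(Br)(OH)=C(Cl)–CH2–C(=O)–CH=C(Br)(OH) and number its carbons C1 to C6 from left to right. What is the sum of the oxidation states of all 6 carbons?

Count +1 for every bond to an atom more electronegative than carbon and −1 for every bond to one less electronegative; C–C bonds are 0. Tallying each carbon:
C1: 2C, 1O, 1Br → 0 + 1 + 1 = +2
C2: 3C, 1Cl → 0 + 1 = +1
C3: 2C, 2H → 0 − 2 = -2
C4: 2C, 2O → 0 + 2 = +2
C5: 3C, 1H → 0 − 1 = -1
C6: 2C, 1O, 1Br → 0 + 1 + 1 = +2
Sum = +2 + 1 − 2 + 2 − 1 + 2 = +4.

+4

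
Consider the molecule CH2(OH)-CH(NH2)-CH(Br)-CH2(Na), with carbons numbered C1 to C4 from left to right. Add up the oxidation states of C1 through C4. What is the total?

Assign +1 per bond to O/N/halogen, −1 per bond to H or an electropositive element, and 0 per bond to carbon. Tallying each carbon:
C1: 1C, 2H, 1O → 0 − 2 + 1 = -1
C2: 2C, 1H, 1N → 0 − 1 + 1 = 0
C3: 2C, 1H, 1Br → 0 − 1 + 1 = 0
C4: 1C, 2H, 1Na → 0 − 2 − 1 = -3
Sum = -1 + 0 + 0 − 3 = -4.

-4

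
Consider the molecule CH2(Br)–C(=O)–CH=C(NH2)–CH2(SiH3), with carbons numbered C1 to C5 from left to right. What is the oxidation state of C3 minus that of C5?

+2

C3: 3C, 1H → 0 − 1 = -1
C5: 1C, 2H, 1Si → 0 − 2 − 1 = -3
Difference: -1 − (-3) = +2.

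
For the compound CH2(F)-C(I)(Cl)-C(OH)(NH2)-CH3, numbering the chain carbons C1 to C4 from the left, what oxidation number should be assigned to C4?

-3

Assign +1 per bond to O/N/halogen, −1 per bond to H or an electropositive element, and 0 per bond to carbon.
C4 has one bond to C (0), one bond to H (-1), one bond to H (-1), one bond to H (-1).
Oxidation state = 0 − 1 − 1 − 1 = -3.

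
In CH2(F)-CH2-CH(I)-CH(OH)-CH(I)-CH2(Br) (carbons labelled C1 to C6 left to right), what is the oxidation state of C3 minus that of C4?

C3: 2C, 1H, 1I → 0 − 1 + 1 = 0
C4: 2C, 1H, 1O → 0 − 1 + 1 = 0
Difference: 0 − (0) = 0.

0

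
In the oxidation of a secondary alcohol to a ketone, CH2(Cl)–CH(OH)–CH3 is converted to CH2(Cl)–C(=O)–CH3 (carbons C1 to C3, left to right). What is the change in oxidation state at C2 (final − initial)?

Before: C2 has 2 bonds to C, 1 bond to H, 1 bond to O → oxidation state 0.
After: C2 has 2 bonds to C, 2 bonds to O → oxidation state +2.
Δ = +2 − (0) = +2, so this is an oxidation at C2.

+2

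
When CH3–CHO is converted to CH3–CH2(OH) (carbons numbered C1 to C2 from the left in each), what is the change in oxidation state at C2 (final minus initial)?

Before: C2 has 1 bond to C, 1 bond to H, 2 bonds to O → oxidation state +1.
After: C2 has 1 bond to C, 2 bonds to H, 1 bond to O → oxidation state -1.
Δ = -1 − (+1) = -2, so this is a reduction at C2.

-2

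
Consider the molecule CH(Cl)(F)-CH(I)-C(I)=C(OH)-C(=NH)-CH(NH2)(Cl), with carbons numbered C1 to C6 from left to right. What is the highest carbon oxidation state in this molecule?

Tallying each carbon's bonds:
C1: 1C, 1H, 1F, 1Cl → 0 − 1 + 1 + 1 = +1
C2: 2C, 1H, 1I → 0 − 1 + 1 = 0
C3: 3C, 1I → 0 + 1 = +1
C4: 3C, 1O → 0 + 1 = +1
C5: 2C, 2N → 0 + 2 = +2
C6: 1C, 1H, 1N, 1Cl → 0 − 1 + 1 + 1 = +1
The highest value is +2.

+2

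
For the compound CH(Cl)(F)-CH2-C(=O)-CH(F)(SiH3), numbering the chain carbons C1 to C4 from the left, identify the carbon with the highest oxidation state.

C3

Each bond to a more electronegative atom (O, N, halogen) counts +1, each bond to a less electronegative atom (H, metal, B, Si) counts −1, and each C–C bond counts 0. Tallying each carbon:
C1: 1C, 1H, 1F, 1Cl → 0 − 1 + 1 + 1 = +1
C2: 2C, 2H → 0 − 2 = -2
C3: 2C, 2O → 0 + 2 = +2
C4: 1C, 1H, 1F, 1Si → 0 − 1 + 1 − 1 = -1
The most oxidised carbon is C3 at +2.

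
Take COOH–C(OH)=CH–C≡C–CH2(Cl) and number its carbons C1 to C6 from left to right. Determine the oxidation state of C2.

Each bond to a more electronegative atom (O, N, halogen) counts +1, each bond to a less electronegative atom (H, metal, B, Si) counts −1, and each C–C bond counts 0.
C2 has one bond to C (0), a double bond to C (2×0 = 0), one bond to O (+1).
Oxidation state = 0 + 0 + 1 = +1.

+1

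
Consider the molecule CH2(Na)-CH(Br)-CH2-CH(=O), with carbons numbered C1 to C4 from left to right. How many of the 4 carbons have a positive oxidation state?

Count +1 for every bond to an atom more electronegative than carbon and −1 for every bond to one less electronegative; C–C bonds are 0. Tallying each carbon:
C1: 1C, 2H, 1Na → 0 − 2 − 1 = -3
C2: 2C, 1H, 1Br → 0 − 1 + 1 = 0
C3: 2C, 2H → 0 − 2 = -2
C4: 1C, 1H, 2O → 0 − 1 + 2 = +1
1 carbon (C4) meets the condition.

1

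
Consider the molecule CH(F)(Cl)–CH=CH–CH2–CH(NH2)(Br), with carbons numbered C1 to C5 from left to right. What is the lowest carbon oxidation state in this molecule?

Tallying each carbon's bonds:
C1: 1C, 1H, 1F, 1Cl → 0 − 1 + 1 + 1 = +1
C2: 3C, 1H → 0 − 1 = -1
C3: 3C, 1H → 0 − 1 = -1
C4: 2C, 2H → 0 − 2 = -2
C5: 1C, 1H, 1N, 1Br → 0 − 1 + 1 + 1 = +1
The lowest value is -2.

-2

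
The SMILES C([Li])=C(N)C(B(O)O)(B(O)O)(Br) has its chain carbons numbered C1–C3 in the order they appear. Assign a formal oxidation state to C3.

-1

Count +1 for every bond to an atom more electronegative than carbon and −1 for every bond to one less electronegative; C–C bonds are 0.
C3 has one bond to C (0), one bond to B (-1), one bond to B (-1), one bond to Br (+1).
Oxidation state = 0 − 1 − 1 + 1 = -1.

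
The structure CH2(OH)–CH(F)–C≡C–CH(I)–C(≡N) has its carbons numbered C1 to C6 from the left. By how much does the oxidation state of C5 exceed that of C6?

C5: 2C, 1H, 1I → 0 − 1 + 1 = 0
C6: 1C, 3N → 0 + 3 = +3
Difference: 0 − (+3) = -3.

-3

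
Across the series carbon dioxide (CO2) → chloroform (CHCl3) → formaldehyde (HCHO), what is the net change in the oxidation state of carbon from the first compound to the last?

-4

Carbon oxidation states along the series — carbon dioxide: +4, chloroform: +2, formaldehyde: 0.
Net change = 0 − (+4) = -4.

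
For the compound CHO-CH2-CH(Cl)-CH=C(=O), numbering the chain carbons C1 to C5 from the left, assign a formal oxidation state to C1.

+1

Bonds to more-electronegative neighbours contribute +1 each, bonds to H or metals contribute −1 each, and C–C bonds contribute 0.
C1 has one bond to C (0), a double bond to O (2×+1 = +2), one bond to H (-1).
Oxidation state = 0 + 2 − 1 = +1.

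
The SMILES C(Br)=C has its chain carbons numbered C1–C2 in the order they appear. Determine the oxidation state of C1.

0

C1 has a double bond to C (2×0 = 0), one bond to Br (+1), one bond to H (-1).
Oxidation state = 0 + 1 − 1 = 0.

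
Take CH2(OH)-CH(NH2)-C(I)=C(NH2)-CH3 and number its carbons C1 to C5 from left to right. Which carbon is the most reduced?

Assign +1 per bond to O/N/halogen, −1 per bond to H or an electropositive element, and 0 per bond to carbon. Tallying each carbon:
C1: 1C, 2H, 1O → 0 − 2 + 1 = -1
C2: 2C, 1H, 1N → 0 − 1 + 1 = 0
C3: 3C, 1I → 0 + 1 = +1
C4: 3C, 1N → 0 + 1 = +1
C5: 1C, 3H → 0 − 3 = -3
The most reduced carbon is C5 at -3.

C5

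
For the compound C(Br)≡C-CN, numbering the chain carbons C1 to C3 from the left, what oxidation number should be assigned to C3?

+3

Count +1 for every bond to an atom more electronegative than carbon and −1 for every bond to one less electronegative; C–C bonds are 0.
C3 has one bond to C (0), a triple bond to N (3×+1 = +3).
Oxidation state = 0 + 3 = +3.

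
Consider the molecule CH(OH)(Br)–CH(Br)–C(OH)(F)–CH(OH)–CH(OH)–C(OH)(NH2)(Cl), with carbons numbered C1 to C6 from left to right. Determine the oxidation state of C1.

C1 has one bond to C (0), one bond to O (+1), one bond to H (-1), one bond to Br (+1).
Oxidation state = 0 + 1 − 1 + 1 = +1.

+1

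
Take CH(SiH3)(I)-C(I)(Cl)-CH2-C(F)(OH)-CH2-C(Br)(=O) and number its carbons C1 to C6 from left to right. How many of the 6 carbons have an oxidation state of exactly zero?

Tallying each carbon's bonds:
C1: 1C, 1H, 1I, 1Si → 0 − 1 + 1 − 1 = -1
C2: 2C, 1Cl, 1I → 0 + 1 + 1 = +2
C3: 2C, 2H → 0 − 2 = -2
C4: 2C, 1O, 1F → 0 + 1 + 1 = +2
C5: 2C, 2H → 0 − 2 = -2
C6: 1C, 2O, 1Br → 0 + 2 + 1 = +3
0 carbons meet the condition.

0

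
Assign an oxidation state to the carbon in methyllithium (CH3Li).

The carbon has one bond to H (-1), one bond to H (-1), one bond to H (-1), one bond to Li (-1).
Oxidation state = -1 − 1 − 1 − 1 = -4.

-4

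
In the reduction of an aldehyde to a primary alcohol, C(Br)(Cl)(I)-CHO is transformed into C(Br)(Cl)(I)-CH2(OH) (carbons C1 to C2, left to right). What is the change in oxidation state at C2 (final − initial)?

-2

Before: C2 has 1 bond to C, 1 bond to H, 2 bonds to O → oxidation state +1.
After: C2 has 1 bond to C, 2 bonds to H, 1 bond to O → oxidation state -1.
Δ = -1 − (+1) = -2, so this is a reduction at C2.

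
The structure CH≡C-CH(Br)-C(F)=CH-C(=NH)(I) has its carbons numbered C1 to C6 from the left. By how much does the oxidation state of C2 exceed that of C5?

+1

C2: 4C → 0 = 0
C5: 3C, 1H → 0 − 1 = -1
Difference: 0 − (-1) = +1.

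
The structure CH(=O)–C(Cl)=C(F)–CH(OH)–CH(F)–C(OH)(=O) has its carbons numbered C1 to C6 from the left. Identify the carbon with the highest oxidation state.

C6

Tallying each carbon's bonds:
C1: 1C, 1H, 2O → 0 − 1 + 2 = +1
C2: 3C, 1Cl → 0 + 1 = +1
C3: 3C, 1F → 0 + 1 = +1
C4: 2C, 1H, 1O → 0 − 1 + 1 = 0
C5: 2C, 1H, 1F → 0 − 1 + 1 = 0
C6: 1C, 3O → 0 + 3 = +3
The most oxidised carbon is C6 at +3.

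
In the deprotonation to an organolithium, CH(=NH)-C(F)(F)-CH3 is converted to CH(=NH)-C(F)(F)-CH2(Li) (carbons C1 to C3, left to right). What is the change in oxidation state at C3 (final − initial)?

0

Before: C3 has 1 bond to C, 3 bonds to H → oxidation state -3.
After: C3 has 1 bond to C, 2 bonds to H, 1 bond to Li → oxidation state -3.
Δ = -3 − (-3) = 0, so no net redox change at C3.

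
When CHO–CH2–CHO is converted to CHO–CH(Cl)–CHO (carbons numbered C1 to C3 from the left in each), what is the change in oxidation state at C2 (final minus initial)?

Before: C2 has 2 bonds to C, 2 bonds to H → oxidation state -2.
After: C2 has 2 bonds to C, 1 bond to H, 1 bond to Cl → oxidation state 0.
Δ = 0 − (-2) = +2, so this is an oxidation at C2.

+2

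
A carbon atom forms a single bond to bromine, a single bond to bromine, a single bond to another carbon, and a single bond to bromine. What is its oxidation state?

Assign +1 per bond to O/N/halogen, −1 per bond to H or an electropositive element, and 0 per bond to carbon.
The carbon has one bond to C (0), one bond to Br (+1), one bond to Br (+1), one bond to Br (+1).
Oxidation state = 0 + 1 + 1 + 1 = +3.

+3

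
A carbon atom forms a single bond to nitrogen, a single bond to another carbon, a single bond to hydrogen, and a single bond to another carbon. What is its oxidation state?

0

The carbon has one bond to C (0), one bond to C (0), one bond to H (-1), one bond to N (+1).
Oxidation state = 0 + 0 − 1 + 1 = 0.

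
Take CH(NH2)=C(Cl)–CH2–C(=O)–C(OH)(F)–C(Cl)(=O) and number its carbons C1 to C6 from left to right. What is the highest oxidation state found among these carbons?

Count +1 for every bond to an atom more electronegative than carbon and −1 for every bond to one less electronegative; C–C bonds are 0. Tallying each carbon:
C1: 2C, 1H, 1N → 0 − 1 + 1 = 0
C2: 3C, 1Cl → 0 + 1 = +1
C3: 2C, 2H → 0 − 2 = -2
C4: 2C, 2O → 0 + 2 = +2
C5: 2C, 1O, 1F → 0 + 1 + 1 = +2
C6: 1C, 2O, 1Cl → 0 + 2 + 1 = +3
The highest value is +3.

+3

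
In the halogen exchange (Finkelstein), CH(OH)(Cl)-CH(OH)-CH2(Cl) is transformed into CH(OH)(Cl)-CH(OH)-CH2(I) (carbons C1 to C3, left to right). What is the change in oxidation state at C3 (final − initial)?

0

Before: C3 has 1 bond to C, 2 bonds to H, 1 bond to Cl → oxidation state -1.
After: C3 has 1 bond to C, 2 bonds to H, 1 bond to I → oxidation state -1.
Δ = -1 − (-1) = 0, so no net redox change at C3.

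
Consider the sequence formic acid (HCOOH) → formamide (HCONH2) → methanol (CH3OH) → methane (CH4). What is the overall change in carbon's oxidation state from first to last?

Carbon oxidation states along the series — formic acid: +2, formamide: +2, methanol: -2, methane: -4.
Net change = -4 − (+2) = -6.

-6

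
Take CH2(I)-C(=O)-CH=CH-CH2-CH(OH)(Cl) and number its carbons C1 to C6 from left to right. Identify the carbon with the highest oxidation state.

Tallying each carbon's bonds:
C1: 1C, 2H, 1I → 0 − 2 + 1 = -1
C2: 2C, 2O → 0 + 2 = +2
C3: 3C, 1H → 0 − 1 = -1
C4: 3C, 1H → 0 − 1 = -1
C5: 2C, 2H → 0 − 2 = -2
C6: 1C, 1H, 1O, 1Cl → 0 − 1 + 1 + 1 = +1
The most oxidised carbon is C2 at +2.

C2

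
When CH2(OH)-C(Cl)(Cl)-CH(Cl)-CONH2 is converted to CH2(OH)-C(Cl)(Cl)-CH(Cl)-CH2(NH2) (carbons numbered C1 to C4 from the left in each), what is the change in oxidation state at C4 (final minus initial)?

Before: C4 has 1 bond to C, 2 bonds to O, 1 bond to N → oxidation state +3.
After: C4 has 1 bond to C, 2 bonds to H, 1 bond to N → oxidation state -1.
Δ = -1 − (+3) = -4, so this is a reduction at C4.

-4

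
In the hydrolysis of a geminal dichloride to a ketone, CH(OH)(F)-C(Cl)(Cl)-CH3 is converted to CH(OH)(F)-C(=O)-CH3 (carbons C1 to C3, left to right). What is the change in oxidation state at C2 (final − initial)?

Before: C2 has 2 bonds to C, 2 bonds to Cl → oxidation state +2.
After: C2 has 2 bonds to C, 2 bonds to O → oxidation state +2.
Δ = +2 − (+2) = 0, so no net redox change at C2.

0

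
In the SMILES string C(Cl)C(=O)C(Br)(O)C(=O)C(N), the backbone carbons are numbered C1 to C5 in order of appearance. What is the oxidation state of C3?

+2

C3 has one bond to C (0), one bond to C (0), one bond to Br (+1), one bond to O (+1).
Oxidation state = 0 + 0 + 1 + 1 = +2.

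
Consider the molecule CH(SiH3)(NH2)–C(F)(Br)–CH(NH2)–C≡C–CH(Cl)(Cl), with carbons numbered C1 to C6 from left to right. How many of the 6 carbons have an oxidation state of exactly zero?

Count +1 for every bond to an atom more electronegative than carbon and −1 for every bond to one less electronegative; C–C bonds are 0. Tallying each carbon:
C1: 1C, 1H, 1N, 1Si → 0 − 1 + 1 − 1 = -1
C2: 2C, 1F, 1Br → 0 + 1 + 1 = +2
C3: 2C, 1H, 1N → 0 − 1 + 1 = 0
C4: 4C → 0 = 0
C5: 4C → 0 = 0
C6: 1C, 1H, 2Cl → 0 − 1 + 2 = +1
3 carbons (C3, C4, C5) meet the condition.

3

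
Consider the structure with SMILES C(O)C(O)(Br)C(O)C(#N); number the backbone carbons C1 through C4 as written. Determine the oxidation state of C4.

+3

Assign +1 per bond to O/N/halogen, −1 per bond to H or an electropositive element, and 0 per bond to carbon.
C4 has one bond to C (0), a triple bond to N (3×+1 = +3).
Oxidation state = 0 + 3 = +3.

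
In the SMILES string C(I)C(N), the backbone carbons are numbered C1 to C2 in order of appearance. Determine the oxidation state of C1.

Bonds to more-electronegative neighbours contribute +1 each, bonds to H or metals contribute −1 each, and C–C bonds contribute 0.
C1 has one bond to C (0), one bond to H (-1), one bond to I (+1), one bond to H (-1).
Oxidation state = 0 − 1 + 1 − 1 = -1.

-1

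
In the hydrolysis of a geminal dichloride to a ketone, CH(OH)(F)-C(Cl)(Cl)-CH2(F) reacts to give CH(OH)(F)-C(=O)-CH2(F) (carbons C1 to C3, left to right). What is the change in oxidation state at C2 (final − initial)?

0

Before: C2 has 2 bonds to C, 2 bonds to Cl → oxidation state +2.
After: C2 has 2 bonds to C, 2 bonds to O → oxidation state +2.
Δ = +2 − (+2) = 0, so no net redox change at C2.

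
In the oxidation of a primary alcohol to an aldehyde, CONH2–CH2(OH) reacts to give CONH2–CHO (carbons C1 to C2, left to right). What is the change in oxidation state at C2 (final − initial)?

+2

Before: C2 has 1 bond to C, 2 bonds to H, 1 bond to O → oxidation state -1.
After: C2 has 1 bond to C, 1 bond to H, 2 bonds to O → oxidation state +1.
Δ = +1 − (-1) = +2, so this is an oxidation at C2.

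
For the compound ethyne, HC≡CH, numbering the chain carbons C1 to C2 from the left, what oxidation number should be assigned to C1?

-1

C1 has one bond to H (-1), a triple bond to C (3×0 = 0).
Oxidation state = -1 + 0 = -1.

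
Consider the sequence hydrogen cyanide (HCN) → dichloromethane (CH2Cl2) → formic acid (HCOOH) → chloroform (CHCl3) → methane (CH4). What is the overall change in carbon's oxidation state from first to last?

-6

Carbon oxidation states along the series — hydrogen cyanide: +2, dichloromethane: 0, formic acid: +2, chloroform: +2, methane: -4.
Net change = -4 − (+2) = -6.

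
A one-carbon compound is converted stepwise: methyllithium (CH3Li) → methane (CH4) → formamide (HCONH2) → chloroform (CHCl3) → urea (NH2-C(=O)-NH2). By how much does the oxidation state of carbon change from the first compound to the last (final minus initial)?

+8

Carbon oxidation states along the series — methyllithium: -4, methane: -4, formamide: +2, chloroform: +2, urea: +4.
Net change = +4 − (-4) = +8.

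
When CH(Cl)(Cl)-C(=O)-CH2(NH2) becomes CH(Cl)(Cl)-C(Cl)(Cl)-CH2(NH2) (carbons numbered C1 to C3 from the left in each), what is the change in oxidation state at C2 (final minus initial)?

Before: C2 has 2 bonds to C, 2 bonds to O → oxidation state +2.
After: C2 has 2 bonds to C, 2 bonds to Cl → oxidation state +2.
Δ = +2 − (+2) = 0, so no net redox change at C2.

0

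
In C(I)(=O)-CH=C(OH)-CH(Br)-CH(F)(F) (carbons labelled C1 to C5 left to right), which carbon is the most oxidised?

C1

Each bond to a more electronegative atom (O, N, halogen) counts +1, each bond to a less electronegative atom (H, metal, B, Si) counts −1, and each C–C bond counts 0. Tallying each carbon:
C1: 1C, 2O, 1I → 0 + 2 + 1 = +3
C2: 3C, 1H → 0 − 1 = -1
C3: 3C, 1O → 0 + 1 = +1
C4: 2C, 1H, 1Br → 0 − 1 + 1 = 0
C5: 1C, 1H, 2F → 0 − 1 + 2 = +1
The most oxidised carbon is C1 at +3.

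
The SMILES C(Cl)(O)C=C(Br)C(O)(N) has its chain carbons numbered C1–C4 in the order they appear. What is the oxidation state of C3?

C3 has a double bond to C (2×0 = 0), one bond to C (0), one bond to Br (+1).
Oxidation state = 0 + 0 + 1 = +1.

+1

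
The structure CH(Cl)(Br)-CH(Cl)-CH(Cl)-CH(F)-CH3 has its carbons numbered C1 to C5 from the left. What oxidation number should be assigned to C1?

Count +1 for every bond to an atom more electronegative than carbon and −1 for every bond to one less electronegative; C–C bonds are 0.
C1 has one bond to C (0), one bond to H (-1), one bond to Cl (+1), one bond to Br (+1).
Oxidation state = 0 − 1 + 1 + 1 = +1.

+1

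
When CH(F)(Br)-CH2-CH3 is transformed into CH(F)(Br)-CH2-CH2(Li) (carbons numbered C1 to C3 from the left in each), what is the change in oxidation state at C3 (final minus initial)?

Before: C3 has 1 bond to C, 3 bonds to H → oxidation state -3.
After: C3 has 1 bond to C, 2 bonds to H, 1 bond to Li → oxidation state -3.
Δ = -3 − (-3) = 0, so no net redox change at C3.

0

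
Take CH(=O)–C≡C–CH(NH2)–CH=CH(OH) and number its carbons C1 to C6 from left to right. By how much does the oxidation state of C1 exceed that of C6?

C1: 1C, 1H, 2O → 0 − 1 + 2 = +1
C6: 2C, 1H, 1O → 0 − 1 + 1 = 0
Difference: +1 − (0) = +1.

+1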